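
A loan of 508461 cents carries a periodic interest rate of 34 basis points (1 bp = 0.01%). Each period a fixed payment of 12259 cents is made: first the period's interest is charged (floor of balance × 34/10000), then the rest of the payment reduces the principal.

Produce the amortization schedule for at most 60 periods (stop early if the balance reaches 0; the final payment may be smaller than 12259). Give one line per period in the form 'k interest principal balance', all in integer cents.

1 1728 10531 497930
2 1692 10567 487363
3 1657 10602 476761
4 1620 10639 466122
5 1584 10675 455447
6 1548 10711 444736
7 1512 10747 433989
8 1475 10784 423205
9 1438 10821 412384
10 1402 10857 401527
11 1365 10894 390633
12 1328 10931 379702
13 1290 10969 368733
14 1253 11006 357727
15 1216 11043 346684
16 1178 11081 335603
17 1141 11118 324485
18 1103 11156 313329
19 1065 11194 302135
20 1027 11232 290903
21 989 11270 279633
22 950 11309 268324
23 912 11347 256977
24 873 11386 245591
25 835 11424 234167
26 796 11463 222704
27 757 11502 211202
28 718 11541 199661
29 678 11581 188080
30 639 11620 176460
31 599 11660 164800
32 560 11699 153101
33 520 11739 141362
34 480 11779 129583
35 440 11819 117764
36 400 11859 105905
37 360 11899 94006
38 319 11940 82066
39 279 11980 70086
40 238 12021 58065
41 197 12062 46003
42 156 12103 33900
43 115 12144 21756
44 73 12186 9570
45 32 9570 0

1. interest=⌊508461·34/10000⌋=1728; principal=12259-1728=10531; balance=508461-10531=497930
2. interest=⌊497930·34/10000⌋=1692; principal=12259-1692=10567; balance=497930-10567=487363
3. interest=⌊487363·34/10000⌋=1657; principal=12259-1657=10602; balance=487363-10602=476761
4. interest=⌊476761·34/10000⌋=1620; principal=12259-1620=10639; balance=476761-10639=466122
5. interest=⌊466122·34/10000⌋=1584; principal=12259-1584=10675; balance=466122-10675=455447
6. interest=⌊455447·34/10000⌋=1548; principal=12259-1548=10711; balance=455447-10711=444736
7. interest=⌊444736·34/10000⌋=1512; principal=12259-1512=10747; balance=444736-10747=433989
8. interest=⌊433989·34/10000⌋=1475; principal=12259-1475=10784; balance=433989-10784=423205
9. interest=⌊423205·34/10000⌋=1438; principal=12259-1438=10821; balance=423205-10821=412384
10. interest=⌊412384·34/10000⌋=1402; principal=12259-1402=10857; balance=412384-10857=401527
11. interest=⌊401527·34/10000⌋=1365; principal=12259-1365=10894; balance=401527-10894=390633
12. interest=⌊390633·34/10000⌋=1328; principal=12259-1328=10931; balance=390633-10931=379702
13. interest=⌊379702·34/10000⌋=1290; principal=12259-1290=10969; balance=379702-10969=368733
14. interest=⌊368733·34/10000⌋=1253; principal=12259-1253=11006; balance=368733-11006=357727
15. interest=⌊357727·34/10000⌋=1216; principal=12259-1216=11043; balance=357727-11043=346684
16. interest=⌊346684·34/10000⌋=1178; principal=12259-1178=11081; balance=346684-11081=335603
17. interest=⌊335603·34/10000⌋=1141; principal=12259-1141=11118; balance=335603-11118=324485
18. interest=⌊324485·34/10000⌋=1103; principal=12259-1103=11156; balance=324485-11156=313329
19. interest=⌊313329·34/10000⌋=1065; principal=12259-1065=11194; balance=313329-11194=302135
20. interest=⌊302135·34/10000⌋=1027; principal=12259-1027=11232; balance=302135-11232=290903
21. interest=⌊290903·34/10000⌋=989; principal=12259-989=11270; balance=290903-11270=279633
22. interest=⌊279633·34/10000⌋=950; principal=12259-950=11309; balance=279633-11309=268324
23. interest=⌊268324·34/10000⌋=912; principal=12259-912=11347; balance=268324-11347=256977
24. interest=⌊256977·34/10000⌋=873; principal=12259-873=11386; balance=256977-11386=245591
25. interest=⌊245591·34/10000⌋=835; principal=12259-835=11424; balance=245591-11424=234167
26. interest=⌊234167·34/10000⌋=796; principal=12259-796=11463; balance=234167-11463=222704
27. interest=⌊222704·34/10000⌋=757; principal=12259-757=11502; balance=222704-11502=211202
28. interest=⌊211202·34/10000⌋=718; principal=12259-718=11541; balance=211202-11541=199661
29. interest=⌊199661·34/10000⌋=678; principal=12259-678=11581; balance=199661-11581=188080
30. interest=⌊188080·34/10000⌋=639; principal=12259-639=11620; balance=188080-11620=176460
31. interest=⌊176460·34/10000⌋=599; principal=12259-599=11660; balance=176460-11660=164800
32. interest=⌊164800·34/10000⌋=560; principal=12259-560=11699; balance=164800-11699=153101
33. interest=⌊153101·34/10000⌋=520; principal=12259-520=11739; balance=153101-11739=141362
34. interest=⌊141362·34/10000⌋=480; principal=12259-480=11779; balance=141362-11779=129583
35. interest=⌊129583·34/10000⌋=440; principal=12259-440=11819; balance=129583-11819=117764
36. interest=⌊117764·34/10000⌋=400; principal=12259-400=11859; balance=117764-11859=105905
37. interest=⌊105905·34/10000⌋=360; principal=12259-360=11899; balance=105905-11899=94006
38. interest=⌊94006·34/10000⌋=319; principal=12259-319=11940; balance=94006-11940=82066
39. interest=⌊82066·34/10000⌋=279; principal=12259-279=11980; balance=82066-11980=70086
40. interest=⌊70086·34/10000⌋=238; principal=12259-238=12021; balance=70086-12021=58065
41. interest=⌊58065·34/10000⌋=197; principal=12259-197=12062; balance=58065-12062=46003
42. interest=⌊46003·34/10000⌋=156; principal=12259-156=12103; balance=46003-12103=33900
43. interest=⌊33900·34/10000⌋=115; principal=12259-115=12144; balance=33900-12144=21756
44. interest=⌊21756·34/10000⌋=73; principal=12259-73=12186; balance=21756-12186=9570
45. interest=⌊9570·34/10000⌋=32; principal=min(12259-32,9570)=9570; balance=9570-9570=0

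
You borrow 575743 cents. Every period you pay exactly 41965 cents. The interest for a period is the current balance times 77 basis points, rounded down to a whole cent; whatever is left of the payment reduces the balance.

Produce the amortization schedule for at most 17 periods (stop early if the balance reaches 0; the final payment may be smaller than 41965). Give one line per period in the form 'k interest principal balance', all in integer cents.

1 4433 37532 538211
2 4144 37821 500390
3 3853 38112 462278
4 3559 38406 423872
5 3263 38702 385170
6 2965 39000 346170
7 2665 39300 306870
8 2362 39603 267267
9 2057 39908 227359
10 1750 40215 187144
11 1441 40524 146620
12 1128 40837 105783
13 814 41151 64632
14 497 41468 23164
15 178 23164 0

1. interest=⌊575743·77/10000⌋=4433; principal=41965-4433=37532; balance=575743-37532=538211
2. interest=⌊538211·77/10000⌋=4144; principal=41965-4144=37821; balance=538211-37821=500390
3. interest=⌊500390·77/10000⌋=3853; principal=41965-3853=38112; balance=500390-38112=462278
4. interest=⌊462278·77/10000⌋=3559; principal=41965-3559=38406; balance=462278-38406=423872
5. interest=⌊423872·77/10000⌋=3263; principal=41965-3263=38702; balance=423872-38702=385170
6. interest=⌊385170·77/10000⌋=2965; principal=41965-2965=39000; balance=385170-39000=346170
7. interest=⌊346170·77/10000⌋=2665; principal=41965-2665=39300; balance=346170-39300=306870
8. interest=⌊306870·77/10000⌋=2362; principal=41965-2362=39603; balance=306870-39603=267267
9. interest=⌊267267·77/10000⌋=2057; principal=41965-2057=39908; balance=267267-39908=227359
10. interest=⌊227359·77/10000⌋=1750; principal=41965-1750=40215; balance=227359-40215=187144
11. interest=⌊187144·77/10000⌋=1441; principal=41965-1441=40524; balance=187144-40524=146620
12. interest=⌊146620·77/10000⌋=1128; principal=41965-1128=40837; balance=146620-40837=105783
13. interest=⌊105783·77/10000⌋=814; principal=41965-814=41151; balance=105783-41151=64632
14. interest=⌊64632·77/10000⌋=497; principal=41965-497=41468; balance=64632-41468=23164
15. interest=⌊23164·77/10000⌋=178; principal=min(41965-178,23164)=23164; balance=23164-23164=0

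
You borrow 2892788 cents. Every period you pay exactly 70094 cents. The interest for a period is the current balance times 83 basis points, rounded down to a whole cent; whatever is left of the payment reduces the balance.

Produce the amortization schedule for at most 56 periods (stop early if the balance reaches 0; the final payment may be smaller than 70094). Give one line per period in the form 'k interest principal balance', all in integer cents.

1 24010 46084 2846704
2 23627 46467 2800237
3 23241 46853 2753384
4 22853 47241 2706143
5 22460 47634 2658509
6 22065 48029 2610480
7 21666 48428 2562052
8 21265 48829 2513223
9 20859 49235 2463988
10 20451 49643 2414345
11 20039 50055 2364290
12 19623 50471 2313819
13 19204 50890 2262929
14 18782 51312 2211617
15 18356 51738 2159879
16 17926 52168 2107711
17 17494 52600 2055111
18 17057 53037 2002074
19 16617 53477 1948597
20 16173 53921 1894676
21 15725 54369 1840307
22 15274 54820 1785487
23 14819 55275 1730212
24 14360 55734 1674478
25 13898 56196 1618282
26 13431 56663 1561619
27 12961 57133 1504486
28 12487 57607 1446879
29 12009 58085 1388794
30 11526 58568 1330226
31 11040 59054 1271172
32 10550 59544 1211628
33 10056 60038 1151590
34 9558 60536 1091054
35 9055 61039 1030015
36 8549 61545 968470
37 8038 62056 906414
38 7523 62571 843843
39 7003 63091 780752
40 6480 63614 717138
41 5952 64142 652996
42 5419 64675 588321
43 4883 65211 523110
44 4341 65753 457357
45 3796 66298 391059
46 3245 66849 324210
47 2690 67404 256806
48 2131 67963 188843
49 1567 68527 120316
50 998 69096 51220
51 425 51220 0

1. interest=⌊2892788·83/10000⌋=24010; principal=70094-24010=46084; balance=2892788-46084=2846704
2. interest=⌊2846704·83/10000⌋=23627; principal=70094-23627=46467; balance=2846704-46467=2800237
3. interest=⌊2800237·83/10000⌋=23241; principal=70094-23241=46853; balance=2800237-46853=2753384
4. interest=⌊2753384·83/10000⌋=22853; principal=70094-22853=47241; balance=2753384-47241=2706143
5. interest=⌊2706143·83/10000⌋=22460; principal=70094-22460=47634; balance=2706143-47634=2658509
6. interest=⌊2658509·83/10000⌋=22065; principal=70094-22065=48029; balance=2658509-48029=2610480
7. interest=⌊2610480·83/10000⌋=21666; principal=70094-21666=48428; balance=2610480-48428=2562052
8. interest=⌊2562052·83/10000⌋=21265; principal=70094-21265=48829; balance=2562052-48829=2513223
9. interest=⌊2513223·83/10000⌋=20859; principal=70094-20859=49235; balance=2513223-49235=2463988
10. interest=⌊2463988·83/10000⌋=20451; principal=70094-20451=49643; balance=2463988-49643=2414345
11. interest=⌊2414345·83/10000⌋=20039; principal=70094-20039=50055; balance=2414345-50055=2364290
12. interest=⌊2364290·83/10000⌋=19623; principal=70094-19623=50471; balance=2364290-50471=2313819
13. interest=⌊2313819·83/10000⌋=19204; principal=70094-19204=50890; balance=2313819-50890=2262929
14. interest=⌊2262929·83/10000⌋=18782; principal=70094-18782=51312; balance=2262929-51312=2211617
15. interest=⌊2211617·83/10000⌋=18356; principal=70094-18356=51738; balance=2211617-51738=2159879
16. interest=⌊2159879·83/10000⌋=17926; principal=70094-17926=52168; balance=2159879-52168=2107711
17. interest=⌊2107711·83/10000⌋=17494; principal=70094-17494=52600; balance=2107711-52600=2055111
18. interest=⌊2055111·83/10000⌋=17057; principal=70094-17057=53037; balance=2055111-53037=2002074
19. interest=⌊2002074·83/10000⌋=16617; principal=70094-16617=53477; balance=2002074-53477=1948597
20. interest=⌊1948597·83/10000⌋=16173; principal=70094-16173=53921; balance=1948597-53921=1894676
21. interest=⌊1894676·83/10000⌋=15725; principal=70094-15725=54369; balance=1894676-54369=1840307
22. interest=⌊1840307·83/10000⌋=15274; principal=70094-15274=54820; balance=1840307-54820=1785487
23. interest=⌊1785487·83/10000⌋=14819; principal=70094-14819=55275; balance=1785487-55275=1730212
24. interest=⌊1730212·83/10000⌋=14360; principal=70094-14360=55734; balance=1730212-55734=1674478
25. interest=⌊1674478·83/10000⌋=13898; principal=70094-13898=56196; balance=1674478-56196=1618282
26. interest=⌊1618282·83/10000⌋=13431; principal=70094-13431=56663; balance=1618282-56663=1561619
27. interest=⌊1561619·83/10000⌋=12961; principal=70094-12961=57133; balance=1561619-57133=1504486
28. interest=⌊1504486·83/10000⌋=12487; principal=70094-12487=57607; balance=1504486-57607=1446879
29. interest=⌊1446879·83/10000⌋=12009; principal=70094-12009=58085; balance=1446879-58085=1388794
30. interest=⌊1388794·83/10000⌋=11526; principal=70094-11526=58568; balance=1388794-58568=1330226
31. interest=⌊1330226·83/10000⌋=11040; principal=70094-11040=59054; balance=1330226-59054=1271172
32. interest=⌊1271172·83/10000⌋=10550; principal=70094-10550=59544; balance=1271172-59544=1211628
33. interest=⌊1211628·83/10000⌋=10056; principal=70094-10056=60038; balance=1211628-60038=1151590
34. interest=⌊1151590·83/10000⌋=9558; principal=70094-9558=60536; balance=1151590-60536=1091054
35. interest=⌊1091054·83/10000⌋=9055; principal=70094-9055=61039; balance=1091054-61039=1030015
36. interest=⌊1030015·83/10000⌋=8549; principal=70094-8549=61545; balance=1030015-61545=968470
37. interest=⌊968470·83/10000⌋=8038; principal=70094-8038=62056; balance=968470-62056=906414
38. interest=⌊906414·83/10000⌋=7523; principal=70094-7523=62571; balance=906414-62571=843843
39. interest=⌊843843·83/10000⌋=7003; principal=70094-7003=63091; balance=843843-63091=780752
40. interest=⌊780752·83/10000⌋=6480; principal=70094-6480=63614; balance=780752-63614=717138
41. interest=⌊717138·83/10000⌋=5952; principal=70094-5952=64142; balance=717138-64142=652996
42. interest=⌊652996·83/10000⌋=5419; principal=70094-5419=64675; balance=652996-64675=588321
43. interest=⌊588321·83/10000⌋=4883; principal=70094-4883=65211; balance=588321-65211=523110
44. interest=⌊523110·83/10000⌋=4341; principal=70094-4341=65753; balance=523110-65753=457357
45. interest=⌊457357·83/10000⌋=3796; principal=70094-3796=66298; balance=457357-66298=391059
46. interest=⌊391059·83/10000⌋=3245; principal=70094-3245=66849; balance=391059-66849=324210
47. interest=⌊324210·83/10000⌋=2690; principal=70094-2690=67404; balance=324210-67404=256806
48. interest=⌊256806·83/10000⌋=2131; principal=70094-2131=67963; balance=256806-67963=188843
49. interest=⌊188843·83/10000⌋=1567; principal=70094-1567=68527; balance=188843-68527=120316
50. interest=⌊120316·83/10000⌋=998; principal=70094-998=69096; balance=120316-69096=51220
51. interest=⌊51220·83/10000⌋=425; principal=min(70094-425,51220)=51220; balance=51220-51220=0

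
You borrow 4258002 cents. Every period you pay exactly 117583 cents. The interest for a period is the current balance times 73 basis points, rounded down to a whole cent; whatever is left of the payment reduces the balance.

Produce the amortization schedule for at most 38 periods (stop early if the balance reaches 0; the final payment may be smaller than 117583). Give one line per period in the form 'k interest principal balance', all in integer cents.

1. interest=⌊4258002·73/10000⌋=31083; principal=117583-31083=86500; balance=4258002-86500=4171502
2. interest=⌊4171502·73/10000⌋=30451; principal=117583-30451=87132; balance=4171502-87132=4084370
3. interest=⌊4084370·73/10000⌋=29815; principal=117583-29815=87768; balance=4084370-87768=3996602
4. interest=⌊3996602·73/10000⌋=29175; principal=117583-29175=88408; balance=3996602-88408=3908194
5. interest=⌊3908194·73/10000⌋=28529; principal=117583-28529=89054; balance=3908194-89054=3819140
6. interest=⌊3819140·73/10000⌋=27879; principal=117583-27879=89704; balance=3819140-89704=3729436
7. interest=⌊3729436·73/10000⌋=27224; principal=117583-27224=90359; balance=3729436-90359=3639077
8. interest=⌊3639077·73/10000⌋=26565; principal=117583-26565=91018; balance=3639077-91018=3548059
9. interest=⌊3548059·73/10000⌋=25900; principal=117583-25900=91683; balance=3548059-91683=3456376
10. interest=⌊3456376·73/10000⌋=25231; principal=117583-25231=92352; balance=3456376-92352=3364024
11. interest=⌊3364024·73/10000⌋=24557; principal=117583-24557=93026; balance=3364024-93026=3270998
12. interest=⌊3270998·73/10000⌋=23878; principal=117583-23878=93705; balance=3270998-93705=3177293
13. interest=⌊3177293·73/10000⌋=23194; principal=117583-23194=94389; balance=3177293-94389=3082904
14. interest=⌊3082904·73/10000⌋=22505; principal=117583-22505=95078; balance=3082904-95078=2987826
15. interest=⌊2987826·73/10000⌋=21811; principal=117583-21811=95772; balance=2987826-95772=2892054
16. interest=⌊2892054·73/10000⌋=21111; principal=117583-21111=96472; balance=2892054-96472=2795582
17. interest=⌊2795582·73/10000⌋=20407; principal=117583-20407=97176; balance=2795582-97176=2698406
18. interest=⌊2698406·73/10000⌋=19698; principal=117583-19698=97885; balance=2698406-97885=2600521
19. interest=⌊2600521·73/10000⌋=18983; principal=117583-18983=98600; balance=2600521-98600=2501921
20. interest=⌊2501921·73/10000⌋=18264; principal=117583-18264=99319; balance=2501921-99319=2402602
21. interest=⌊2402602·73/10000⌋=17538; principal=117583-17538=100045; balance=2402602-100045=2302557
22. interest=⌊2302557·73/10000⌋=16808; principal=117583-16808=100775; balance=2302557-100775=2201782
23. interest=⌊2201782·73/10000⌋=16073; principal=117583-16073=101510; balance=2201782-101510=2100272
24. interest=⌊2100272·73/10000⌋=15331; principal=117583-15331=102252; balance=2100272-102252=1998020
25. interest=⌊1998020·73/10000⌋=14585; principal=117583-14585=102998; balance=1998020-102998=1895022
26. interest=⌊1895022·73/10000⌋=13833; principal=117583-13833=103750; balance=1895022-103750=1791272
27. interest=⌊1791272·73/10000⌋=13076; principal=117583-13076=104507; balance=1791272-104507=1686765
28. interest=⌊1686765·73/10000⌋=12313; principal=117583-12313=105270; balance=1686765-105270=1581495
29. interest=⌊1581495·73/10000⌋=11544; principal=117583-11544=106039; balance=1581495-106039=1475456
30. interest=⌊1475456·73/10000⌋=10770; principal=117583-10770=106813; balance=1475456-106813=1368643
31. interest=⌊1368643·73/10000⌋=9991; principal=117583-9991=107592; balance=1368643-107592=1261051
32. interest=⌊1261051·73/10000⌋=9205; principal=117583-9205=108378; balance=1261051-108378=1152673
33. interest=⌊1152673·73/10000⌋=8414; principal=117583-8414=109169; balance=1152673-109169=1043504
34. interest=⌊1043504·73/10000⌋=7617; principal=117583-7617=109966; balance=1043504-109966=933538
35. interest=⌊933538·73/10000⌋=6814; principal=117583-6814=110769; balance=933538-110769=822769
36. interest=⌊822769·73/10000⌋=6006; principal=117583-6006=111577; balance=822769-111577=711192
37. interest=⌊711192·73/10000⌋=5191; principal=117583-5191=112392; balance=711192-112392=598800
38. interest=⌊598800·73/10000⌋=4371; principal=117583-4371=113212; balance=598800-113212=485588

1 31083 86500 4171502
2 30451 87132 4084370
3 29815 87768 3996602
4 29175 88408 3908194
5 28529 89054 3819140
6 27879 89704 3729436
7 27224 90359 3639077
8 26565 91018 3548059
9 25900 91683 3456376
10 25231 92352 3364024
11 24557 93026 3270998
12 23878 93705 3177293
13 23194 94389 3082904
14 22505 95078 2987826
15 21811 95772 2892054
16 21111 96472 2795582
17 20407 97176 2698406
18 19698 97885 2600521
19 18983 98600 2501921
20 18264 99319 2402602
21 17538 100045 2302557
22 16808 100775 2201782
23 16073 101510 2100272
24 15331 102252 1998020
25 14585 102998 1895022
26 13833 103750 1791272
27 13076 104507 1686765
28 12313 105270 1581495
29 11544 106039 1475456
30 10770 106813 1368643
31 9991 107592 1261051
32 9205 108378 1152673
33 8414 109169 1043504
34 7617 109966 933538
35 6814 110769 822769
36 6006 111577 711192
37 5191 112392 598800
38 4371 113212 485588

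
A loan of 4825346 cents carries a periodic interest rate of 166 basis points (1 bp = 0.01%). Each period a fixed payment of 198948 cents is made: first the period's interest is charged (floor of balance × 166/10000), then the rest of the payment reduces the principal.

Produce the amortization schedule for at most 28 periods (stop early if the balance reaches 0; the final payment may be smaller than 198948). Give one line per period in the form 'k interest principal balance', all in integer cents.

1. interest=⌊4825346·166/10000⌋=80100; principal=198948-80100=118848; balance=4825346-118848=4706498
2. interest=⌊4706498·166/10000⌋=78127; principal=198948-78127=120821; balance=4706498-120821=4585677
3. interest=⌊4585677·166/10000⌋=76122; principal=198948-76122=122826; balance=4585677-122826=4462851
4. interest=⌊4462851·166/10000⌋=74083; principal=198948-74083=124865; balance=4462851-124865=4337986
5. interest=⌊4337986·166/10000⌋=72010; principal=198948-72010=126938; balance=4337986-126938=4211048
6. interest=⌊4211048·166/10000⌋=69903; principal=198948-69903=129045; balance=4211048-129045=4082003
7. interest=⌊4082003·166/10000⌋=67761; principal=198948-67761=131187; balance=4082003-131187=3950816
8. interest=⌊3950816·166/10000⌋=65583; principal=198948-65583=133365; balance=3950816-133365=3817451
9. interest=⌊3817451·166/10000⌋=63369; principal=198948-63369=135579; balance=3817451-135579=3681872
10. interest=⌊3681872·166/10000⌋=61119; principal=198948-61119=137829; balance=3681872-137829=3544043
11. interest=⌊3544043·166/10000⌋=58831; principal=198948-58831=140117; balance=3544043-140117=3403926
12. interest=⌊3403926·166/10000⌋=56505; principal=198948-56505=142443; balance=3403926-142443=3261483
13. interest=⌊3261483·166/10000⌋=54140; principal=198948-54140=144808; balance=3261483-144808=3116675
14. interest=⌊3116675·166/10000⌋=51736; principal=198948-51736=147212; balance=3116675-147212=2969463
15. interest=⌊2969463·166/10000⌋=49293; principal=198948-49293=149655; balance=2969463-149655=2819808
16. interest=⌊2819808·166/10000⌋=46808; principal=198948-46808=152140; balance=2819808-152140=2667668
17. interest=⌊2667668·166/10000⌋=44283; principal=198948-44283=154665; balance=2667668-154665=2513003
18. interest=⌊2513003·166/10000⌋=41715; principal=198948-41715=157233; balance=2513003-157233=2355770
19. interest=⌊2355770·166/10000⌋=39105; principal=198948-39105=159843; balance=2355770-159843=2195927
20. interest=⌊2195927·166/10000⌋=36452; principal=198948-36452=162496; balance=2195927-162496=2033431
21. interest=⌊2033431·166/10000⌋=33754; principal=198948-33754=165194; balance=2033431-165194=1868237
22. interest=⌊1868237·166/10000⌋=31012; principal=198948-31012=167936; balance=1868237-167936=1700301
23. interest=⌊1700301·166/10000⌋=28224; principal=198948-28224=170724; balance=1700301-170724=1529577
24. interest=⌊1529577·166/10000⌋=25390; principal=198948-25390=173558; balance=1529577-173558=1356019
25. interest=⌊1356019·166/10000⌋=22509; principal=198948-22509=176439; balance=1356019-176439=1179580
26. interest=⌊1179580·166/10000⌋=19581; principal=198948-19581=179367; balance=1179580-179367=1000213
27. interest=⌊1000213·166/10000⌋=16603; principal=198948-16603=182345; balance=1000213-182345=817868
28. interest=⌊817868·166/10000⌋=13576; principal=198948-13576=185372; balance=817868-185372=632496

1 80100 118848 4706498
2 78127 120821 4585677
3 76122 122826 4462851
4 74083 124865 4337986
5 72010 126938 4211048
6 69903 129045 4082003
7 67761 131187 3950816
8 65583 133365 3817451
9 63369 135579 3681872
10 61119 137829 3544043
11 58831 140117 3403926
12 56505 142443 3261483
13 54140 144808 3116675
14 51736 147212 2969463
15 49293 149655 2819808
16 46808 152140 2667668
17 44283 154665 2513003
18 41715 157233 2355770
19 39105 159843 2195927
20 36452 162496 2033431
21 33754 165194 1868237
22 31012 167936 1700301
23 28224 170724 1529577
24 25390 173558 1356019
25 22509 176439 1179580
26 19581 179367 1000213
27 16603 182345 817868
28 13576 185372 632496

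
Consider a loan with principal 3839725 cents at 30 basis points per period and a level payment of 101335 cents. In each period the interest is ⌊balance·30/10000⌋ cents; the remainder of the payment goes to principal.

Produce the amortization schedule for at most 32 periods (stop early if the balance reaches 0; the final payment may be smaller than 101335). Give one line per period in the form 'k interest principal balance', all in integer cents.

1. interest=⌊3839725·30/10000⌋=11519; principal=101335-11519=89816; balance=3839725-89816=3749909
2. interest=⌊3749909·30/10000⌋=11249; principal=101335-11249=90086; balance=3749909-90086=3659823
3. interest=⌊3659823·30/10000⌋=10979; principal=101335-10979=90356; balance=3659823-90356=3569467
4. interest=⌊3569467·30/10000⌋=10708; principal=101335-10708=90627; balance=3569467-90627=3478840
5. interest=⌊3478840·30/10000⌋=10436; principal=101335-10436=90899; balance=3478840-90899=3387941
6. interest=⌊3387941·30/10000⌋=10163; principal=101335-10163=91172; balance=3387941-91172=3296769
7. interest=⌊3296769·30/10000⌋=9890; principal=101335-9890=91445; balance=3296769-91445=3205324
8. interest=⌊3205324·30/10000⌋=9615; principal=101335-9615=91720; balance=3205324-91720=3113604
9. interest=⌊3113604·30/10000⌋=9340; principal=101335-9340=91995; balance=3113604-91995=3021609
10. interest=⌊3021609·30/10000⌋=9064; principal=101335-9064=92271; balance=3021609-92271=2929338
11. interest=⌊2929338·30/10000⌋=8788; principal=101335-8788=92547; balance=2929338-92547=2836791
12. interest=⌊2836791·30/10000⌋=8510; principal=101335-8510=92825; balance=2836791-92825=2743966
13. interest=⌊2743966·30/10000⌋=8231; principal=101335-8231=93104; balance=2743966-93104=2650862
14. interest=⌊2650862·30/10000⌋=7952; principal=101335-7952=93383; balance=2650862-93383=2557479
15. interest=⌊2557479·30/10000⌋=7672; principal=101335-7672=93663; balance=2557479-93663=2463816
16. interest=⌊2463816·30/10000⌋=7391; principal=101335-7391=93944; balance=2463816-93944=2369872
17. interest=⌊2369872·30/10000⌋=7109; principal=101335-7109=94226; balance=2369872-94226=2275646
18. interest=⌊2275646·30/10000⌋=6826; principal=101335-6826=94509; balance=2275646-94509=2181137
19. interest=⌊2181137·30/10000⌋=6543; principal=101335-6543=94792; balance=2181137-94792=2086345
20. interest=⌊2086345·30/10000⌋=6259; principal=101335-6259=95076; balance=2086345-95076=1991269
21. interest=⌊1991269·30/10000⌋=5973; principal=101335-5973=95362; balance=1991269-95362=1895907
22. interest=⌊1895907·30/10000⌋=5687; principal=101335-5687=95648; balance=1895907-95648=1800259
23. interest=⌊1800259·30/10000⌋=5400; principal=101335-5400=95935; balance=1800259-95935=1704324
24. interest=⌊1704324·30/10000⌋=5112; principal=101335-5112=96223; balance=1704324-96223=1608101
25. interest=⌊1608101·30/10000⌋=4824; principal=101335-4824=96511; balance=1608101-96511=1511590
26. interest=⌊1511590·30/10000⌋=4534; principal=101335-4534=96801; balance=1511590-96801=1414789
27. interest=⌊1414789·30/10000⌋=4244; principal=101335-4244=97091; balance=1414789-97091=1317698
28. interest=⌊1317698·30/10000⌋=3953; principal=101335-3953=97382; balance=1317698-97382=1220316
29. interest=⌊1220316·30/10000⌋=3660; principal=101335-3660=97675; balance=1220316-97675=1122641
30. interest=⌊1122641·30/10000⌋=3367; principal=101335-3367=97968; balance=1122641-97968=1024673
31. interest=⌊1024673·30/10000⌋=3074; principal=101335-3074=98261; balance=1024673-98261=926412
32. interest=⌊926412·30/10000⌋=2779; principal=101335-2779=98556; balance=926412-98556=827856

1 11519 89816 3749909
2 11249 90086 3659823
3 10979 90356 3569467
4 10708 90627 3478840
5 10436 90899 3387941
6 10163 91172 3296769
7 9890 91445 3205324
8 9615 91720 3113604
9 9340 91995 3021609
10 9064 92271 2929338
11 8788 92547 2836791
12 8510 92825 2743966
13 8231 93104 2650862
14 7952 93383 2557479
15 7672 93663 2463816
16 7391 93944 2369872
17 7109 94226 2275646
18 6826 94509 2181137
19 6543 94792 2086345
20 6259 95076 1991269
21 5973 95362 1895907
22 5687 95648 1800259
23 5400 95935 1704324
24 5112 96223 1608101
25 4824 96511 1511590
26 4534 96801 1414789
27 4244 97091 1317698
28 3953 97382 1220316
29 3660 97675 1122641
30 3367 97968 1024673
31 3074 98261 926412
32 2779 98556 827856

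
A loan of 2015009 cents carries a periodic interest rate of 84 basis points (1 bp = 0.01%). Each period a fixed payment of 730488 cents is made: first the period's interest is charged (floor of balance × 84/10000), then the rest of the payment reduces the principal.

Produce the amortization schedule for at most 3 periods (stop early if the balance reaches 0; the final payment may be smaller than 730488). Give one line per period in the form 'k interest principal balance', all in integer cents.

1 16926 713562 1301447
2 10932 719556 581891
3 4887 581891 0

1. interest=⌊2015009·84/10000⌋=16926; principal=730488-16926=713562; balance=2015009-713562=1301447
2. interest=⌊1301447·84/10000⌋=10932; principal=730488-10932=719556; balance=1301447-719556=581891
3. interest=⌊581891·84/10000⌋=4887; principal=min(730488-4887,581891)=581891; balance=581891-581891=0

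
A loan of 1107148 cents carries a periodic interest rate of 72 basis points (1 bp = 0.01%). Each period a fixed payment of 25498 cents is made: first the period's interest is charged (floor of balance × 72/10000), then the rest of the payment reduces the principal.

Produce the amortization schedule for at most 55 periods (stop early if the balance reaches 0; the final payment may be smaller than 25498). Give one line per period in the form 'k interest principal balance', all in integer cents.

1. interest=⌊1107148·72/10000⌋=7971; principal=25498-7971=17527; balance=1107148-17527=1089621
2. interest=⌊1089621·72/10000⌋=7845; principal=25498-7845=17653; balance=1089621-17653=1071968
3. interest=⌊1071968·72/10000⌋=7718; principal=25498-7718=17780; balance=1071968-17780=1054188
4. interest=⌊1054188·72/10000⌋=7590; principal=25498-7590=17908; balance=1054188-17908=1036280
5. interest=⌊1036280·72/10000⌋=7461; principal=25498-7461=18037; balance=1036280-18037=1018243
6. interest=⌊1018243·72/10000⌋=7331; principal=25498-7331=18167; balance=1018243-18167=1000076
7. interest=⌊1000076·72/10000⌋=7200; principal=25498-7200=18298; balance=1000076-18298=981778
8. interest=⌊981778·72/10000⌋=7068; principal=25498-7068=18430; balance=981778-18430=963348
9. interest=⌊963348·72/10000⌋=6936; principal=25498-6936=18562; balance=963348-18562=944786
10. interest=⌊944786·72/10000⌋=6802; principal=25498-6802=18696; balance=944786-18696=926090
11. interest=⌊926090·72/10000⌋=6667; principal=25498-6667=18831; balance=926090-18831=907259
12. interest=⌊907259·72/10000⌋=6532; principal=25498-6532=18966; balance=907259-18966=888293
13. interest=⌊888293·72/10000⌋=6395; principal=25498-6395=19103; balance=888293-19103=869190
14. interest=⌊869190·72/10000⌋=6258; principal=25498-6258=19240; balance=869190-19240=849950
15. interest=⌊849950·72/10000⌋=6119; principal=25498-6119=19379; balance=849950-19379=830571
16. interest=⌊830571·72/10000⌋=5980; principal=25498-5980=19518; balance=830571-19518=811053
17. interest=⌊811053·72/10000⌋=5839; principal=25498-5839=19659; balance=811053-19659=791394
18. interest=⌊791394·72/10000⌋=5698; principal=25498-5698=19800; balance=791394-19800=771594
19. interest=⌊771594·72/10000⌋=5555; principal=25498-5555=19943; balance=771594-19943=751651
20. interest=⌊751651·72/10000⌋=5411; principal=25498-5411=20087; balance=751651-20087=731564
21. interest=⌊731564·72/10000⌋=5267; principal=25498-5267=20231; balance=731564-20231=711333
22. interest=⌊711333·72/10000⌋=5121; principal=25498-5121=20377; balance=711333-20377=690956
23. interest=⌊690956·72/10000⌋=4974; principal=25498-4974=20524; balance=690956-20524=670432
24. interest=⌊670432·72/10000⌋=4827; principal=25498-4827=20671; balance=670432-20671=649761
25. interest=⌊649761·72/10000⌋=4678; principal=25498-4678=20820; balance=649761-20820=628941
26. interest=⌊628941·72/10000⌋=4528; principal=25498-4528=20970; balance=628941-20970=607971
27. interest=⌊607971·72/10000⌋=4377; principal=25498-4377=21121; balance=607971-21121=586850
28. interest=⌊586850·72/10000⌋=4225; principal=25498-4225=21273; balance=586850-21273=565577
29. interest=⌊565577·72/10000⌋=4072; principal=25498-4072=21426; balance=565577-21426=544151
30. interest=⌊544151·72/10000⌋=3917; principal=25498-3917=21581; balance=544151-21581=522570
31. interest=⌊522570·72/10000⌋=3762; principal=25498-3762=21736; balance=522570-21736=500834
32. interest=⌊500834·72/10000⌋=3606; principal=25498-3606=21892; balance=500834-21892=478942
33. interest=⌊478942·72/10000⌋=3448; principal=25498-3448=22050; balance=478942-22050=456892
34. interest=⌊456892·72/10000⌋=3289; principal=25498-3289=22209; balance=456892-22209=434683
35. interest=⌊434683·72/10000⌋=3129; principal=25498-3129=22369; balance=434683-22369=412314
36. interest=⌊412314·72/10000⌋=2968; principal=25498-2968=22530; balance=412314-22530=389784
37. interest=⌊389784·72/10000⌋=2806; principal=25498-2806=22692; balance=389784-22692=367092
38. interest=⌊367092·72/10000⌋=2643; principal=25498-2643=22855; balance=367092-22855=344237
39. interest=⌊344237·72/10000⌋=2478; principal=25498-2478=23020; balance=344237-23020=321217
40. interest=⌊321217·72/10000⌋=2312; principal=25498-2312=23186; balance=321217-23186=298031
41. interest=⌊298031·72/10000⌋=2145; principal=25498-2145=23353; balance=298031-23353=274678
42. interest=⌊274678·72/10000⌋=1977; principal=25498-1977=23521; balance=274678-23521=251157
43. interest=⌊251157·72/10000⌋=1808; principal=25498-1808=23690; balance=251157-23690=227467
44. interest=⌊227467·72/10000⌋=1637; principal=25498-1637=23861; balance=227467-23861=203606
45. interest=⌊203606·72/10000⌋=1465; principal=25498-1465=24033; balance=203606-24033=179573
46. interest=⌊179573·72/10000⌋=1292; principal=25498-1292=24206; balance=179573-24206=155367
47. interest=⌊155367·72/10000⌋=1118; principal=25498-1118=24380; balance=155367-24380=130987
48. interest=⌊130987·72/10000⌋=943; principal=25498-943=24555; balance=130987-24555=106432
49. interest=⌊106432·72/10000⌋=766; principal=25498-766=24732; balance=106432-24732=81700
50. interest=⌊81700·72/10000⌋=588; principal=25498-588=24910; balance=81700-24910=56790
51. interest=⌊56790·72/10000⌋=408; principal=25498-408=25090; balance=56790-25090=31700
52. interest=⌊31700·72/10000⌋=228; principal=25498-228=25270; balance=31700-25270=6430
53. interest=⌊6430·72/10000⌋=46; principal=min(25498-46,6430)=6430; balance=6430-6430=0

1 7971 17527 1089621
2 7845 17653 1071968
3 7718 17780 1054188
4 7590 17908 1036280
5 7461 18037 1018243
6 7331 18167 1000076
7 7200 18298 981778
8 7068 18430 963348
9 6936 18562 944786
10 6802 18696 926090
11 6667 18831 907259
12 6532 18966 888293
13 6395 19103 869190
14 6258 19240 849950
15 6119 19379 830571
16 5980 19518 811053
17 5839 19659 791394
18 5698 19800 771594
19 5555 19943 751651
20 5411 20087 731564
21 5267 20231 711333
22 5121 20377 690956
23 4974 20524 670432
24 4827 20671 649761
25 4678 20820 628941
26 4528 20970 607971
27 4377 21121 586850
28 4225 21273 565577
29 4072 21426 544151
30 3917 21581 522570
31 3762 21736 500834
32 3606 21892 478942
33 3448 22050 456892
34 3289 22209 434683
35 3129 22369 412314
36 2968 22530 389784
37 2806 22692 367092
38 2643 22855 344237
39 2478 23020 321217
40 2312 23186 298031
41 2145 23353 274678
42 1977 23521 251157
43 1808 23690 227467
44 1637 23861 203606
45 1465 24033 179573
46 1292 24206 155367
47 1118 24380 130987
48 943 24555 106432
49 766 24732 81700
50 588 24910 56790
51 408 25090 31700
52 228 25270 6430
53 46 6430 0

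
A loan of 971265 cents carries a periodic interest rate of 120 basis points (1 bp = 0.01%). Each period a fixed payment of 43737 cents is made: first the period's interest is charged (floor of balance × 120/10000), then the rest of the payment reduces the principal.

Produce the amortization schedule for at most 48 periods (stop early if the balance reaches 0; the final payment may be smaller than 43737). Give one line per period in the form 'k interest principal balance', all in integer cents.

1. interest=⌊971265·120/10000⌋=11655; principal=43737-11655=32082; balance=971265-32082=939183
2. interest=⌊939183·120/10000⌋=11270; principal=43737-11270=32467; balance=939183-32467=906716
3. interest=⌊906716·120/10000⌋=10880; principal=43737-10880=32857; balance=906716-32857=873859
4. interest=⌊873859·120/10000⌋=10486; principal=43737-10486=33251; balance=873859-33251=840608
5. interest=⌊840608·120/10000⌋=10087; principal=43737-10087=33650; balance=840608-33650=806958
6. interest=⌊806958·120/10000⌋=9683; principal=43737-9683=34054; balance=806958-34054=772904
7. interest=⌊772904·120/10000⌋=9274; principal=43737-9274=34463; balance=772904-34463=738441
8. interest=⌊738441·120/10000⌋=8861; principal=43737-8861=34876; balance=738441-34876=703565
9. interest=⌊703565·120/10000⌋=8442; principal=43737-8442=35295; balance=703565-35295=668270
10. interest=⌊668270·120/10000⌋=8019; principal=43737-8019=35718; balance=668270-35718=632552
11. interest=⌊632552·120/10000⌋=7590; principal=43737-7590=36147; balance=632552-36147=596405
12. interest=⌊596405·120/10000⌋=7156; principal=43737-7156=36581; balance=596405-36581=559824
13. interest=⌊559824·120/10000⌋=6717; principal=43737-6717=37020; balance=559824-37020=522804
14. interest=⌊522804·120/10000⌋=6273; principal=43737-6273=37464; balance=522804-37464=485340
15. interest=⌊485340·120/10000⌋=5824; principal=43737-5824=37913; balance=485340-37913=447427
16. interest=⌊447427·120/10000⌋=5369; principal=43737-5369=38368; balance=447427-38368=409059
17. interest=⌊409059·120/10000⌋=4908; principal=43737-4908=38829; balance=409059-38829=370230
18. interest=⌊370230·120/10000⌋=4442; principal=43737-4442=39295; balance=370230-39295=330935
19. interest=⌊330935·120/10000⌋=3971; principal=43737-3971=39766; balance=330935-39766=291169
20. interest=⌊291169·120/10000⌋=3494; principal=43737-3494=40243; balance=291169-40243=250926
21. interest=⌊250926·120/10000⌋=3011; principal=43737-3011=40726; balance=250926-40726=210200
22. interest=⌊210200·120/10000⌋=2522; principal=43737-2522=41215; balance=210200-41215=168985
23. interest=⌊168985·120/10000⌋=2027; principal=43737-2027=41710; balance=168985-41710=127275
24. interest=⌊127275·120/10000⌋=1527; principal=43737-1527=42210; balance=127275-42210=85065
25. interest=⌊85065·120/10000⌋=1020; principal=43737-1020=42717; balance=85065-42717=42348
26. interest=⌊42348·120/10000⌋=508; principal=min(43737-508,42348)=42348; balance=42348-42348=0

1 11655 32082 939183
2 11270 32467 906716
3 10880 32857 873859
4 10486 33251 840608
5 10087 33650 806958
6 9683 34054 772904
7 9274 34463 738441
8 8861 34876 703565
9 8442 35295 668270
10 8019 35718 632552
11 7590 36147 596405
12 7156 36581 559824
13 6717 37020 522804
14 6273 37464 485340
15 5824 37913 447427
16 5369 38368 409059
17 4908 38829 370230
18 4442 39295 330935
19 3971 39766 291169
20 3494 40243 250926
21 3011 40726 210200
22 2522 41215 168985
23 2027 41710 127275
24 1527 42210 85065
25 1020 42717 42348
26 508 42348 0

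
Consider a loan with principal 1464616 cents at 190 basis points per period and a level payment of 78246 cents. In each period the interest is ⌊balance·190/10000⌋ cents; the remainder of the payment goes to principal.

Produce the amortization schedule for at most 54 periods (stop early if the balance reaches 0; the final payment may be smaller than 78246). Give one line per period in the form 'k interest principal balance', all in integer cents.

1. interest=⌊1464616·190/10000⌋=27827; principal=78246-27827=50419; balance=1464616-50419=1414197
2. interest=⌊1414197·190/10000⌋=26869; principal=78246-26869=51377; balance=1414197-51377=1362820
3. interest=⌊1362820·190/10000⌋=25893; principal=78246-25893=52353; balance=1362820-52353=1310467
4. interest=⌊1310467·190/10000⌋=24898; principal=78246-24898=53348; balance=1310467-53348=1257119
5. interest=⌊1257119·190/10000⌋=23885; principal=78246-23885=54361; balance=1257119-54361=1202758
6. interest=⌊1202758·190/10000⌋=22852; principal=78246-22852=55394; balance=1202758-55394=1147364
7. interest=⌊1147364·190/10000⌋=21799; principal=78246-21799=56447; balance=1147364-56447=1090917
8. interest=⌊1090917·190/10000⌋=20727; principal=78246-20727=57519; balance=1090917-57519=1033398
9. interest=⌊1033398·190/10000⌋=19634; principal=78246-19634=58612; balance=1033398-58612=974786
10. interest=⌊974786·190/10000⌋=18520; principal=78246-18520=59726; balance=974786-59726=915060
11. interest=⌊915060·190/10000⌋=17386; principal=78246-17386=60860; balance=915060-60860=854200
12. interest=⌊854200·190/10000⌋=16229; principal=78246-16229=62017; balance=854200-62017=792183
13. interest=⌊792183·190/10000⌋=15051; principal=78246-15051=63195; balance=792183-63195=728988
14. interest=⌊728988·190/10000⌋=13850; principal=78246-13850=64396; balance=728988-64396=664592
15. interest=⌊664592·190/10000⌋=12627; principal=78246-12627=65619; balance=664592-65619=598973
16. interest=⌊598973·190/10000⌋=11380; principal=78246-11380=66866; balance=598973-66866=532107
17. interest=⌊532107·190/10000⌋=10110; principal=78246-10110=68136; balance=532107-68136=463971
18. interest=⌊463971·190/10000⌋=8815; principal=78246-8815=69431; balance=463971-69431=394540
19. interest=⌊394540·190/10000⌋=7496; principal=78246-7496=70750; balance=394540-70750=323790
20. interest=⌊323790·190/10000⌋=6152; principal=78246-6152=72094; balance=323790-72094=251696
21. interest=⌊251696·190/10000⌋=4782; principal=78246-4782=73464; balance=251696-73464=178232
22. interest=⌊178232·190/10000⌋=3386; principal=78246-3386=74860; balance=178232-74860=103372
23. interest=⌊103372·190/10000⌋=1964; principal=78246-1964=76282; balance=103372-76282=27090
24. interest=⌊27090·190/10000⌋=514; principal=min(78246-514,27090)=27090; balance=27090-27090=0

1 27827 50419 1414197
2 26869 51377 1362820
3 25893 52353 1310467
4 24898 53348 1257119
5 23885 54361 1202758
6 22852 55394 1147364
7 21799 56447 1090917
8 20727 57519 1033398
9 19634 58612 974786
10 18520 59726 915060
11 17386 60860 854200
12 16229 62017 792183
13 15051 63195 728988
14 13850 64396 664592
15 12627 65619 598973
16 11380 66866 532107
17 10110 68136 463971
18 8815 69431 394540
19 7496 70750 323790
20 6152 72094 251696
21 4782 73464 178232
22 3386 74860 103372
23 1964 76282 27090
24 514 27090 0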